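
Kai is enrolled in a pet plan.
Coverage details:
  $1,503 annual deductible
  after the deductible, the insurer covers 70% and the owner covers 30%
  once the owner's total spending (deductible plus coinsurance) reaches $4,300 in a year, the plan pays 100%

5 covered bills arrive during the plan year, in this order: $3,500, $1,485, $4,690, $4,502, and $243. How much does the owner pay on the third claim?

Bill 1, $3,500: $1,503 finishes the deductible; $1,997 goes to coinsurance; owner's 30% is $599.10. Owner pays $2,102.10; OOP now $2,102.10.
Bill 2, $1,485: 30% coinsurance on $1,485 = $445.50. Owner owes $445.50 (running OOP $2,547.60).
Bill 3, $4,690: 30% coinsurance on $4,690 = $1,407. Owner pays $1,407; OOP now $3,954.60.

$1,407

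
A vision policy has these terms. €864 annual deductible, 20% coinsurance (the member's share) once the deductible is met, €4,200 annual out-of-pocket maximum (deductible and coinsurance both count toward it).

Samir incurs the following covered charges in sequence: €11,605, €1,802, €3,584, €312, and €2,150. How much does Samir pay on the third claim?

Claim 1 (€11,605): €864 finishes the deductible; €10,741 goes to coinsurance; member's 20% is €2,148.20. Member pays €3,012.20; OOP now €3,012.20.
Claim 2 (€1,802): deductible already satisfied, so member's share is 20% × €1,802 = €360.40. Cost to member: €360.40. OOP to date €3,372.60.
Claim 3 (€3,584): deductible already satisfied, so member's share is 20% × €3,584 = €716.80. Member pays €716.80; OOP now €4,089.40.

€716.80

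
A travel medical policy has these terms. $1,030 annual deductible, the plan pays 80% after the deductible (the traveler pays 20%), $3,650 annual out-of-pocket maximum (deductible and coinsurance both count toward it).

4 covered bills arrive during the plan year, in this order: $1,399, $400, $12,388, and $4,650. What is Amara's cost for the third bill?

$2,466.20

Claim 1 ($1,399): deductible takes $1,030, $369 remains; coinsurance $369 × 20% = $73.80. Cost to traveler: $1,103.80. OOP to date $1,103.80.
Claim 2 ($400): deductible met; 20% of $400 = $80. Cost to traveler: $80. OOP to date $1,183.80.
Claim 3 ($12,388): deductible already satisfied, so traveler's share is 20% × $12,388 = $2,477.60. OOP would hit $3,661.40 > $3,650, so the cap limits the traveler to $3,650 − $1,183.80 = $2,466.20.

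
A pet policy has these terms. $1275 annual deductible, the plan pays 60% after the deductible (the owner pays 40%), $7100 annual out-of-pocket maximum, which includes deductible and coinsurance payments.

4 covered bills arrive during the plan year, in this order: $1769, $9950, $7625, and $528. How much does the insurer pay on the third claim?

$5977.60

Claim 1 ($1769): $1275 to deductible, leaving $494; coinsurance $494 × 40% = $197.60. Owner pays $1472.60; OOP now $1472.60. Plan pays $1769 − $1472.60 = $296.40.
Claim 2 ($9950): 40% coinsurance on $9950 = $3980. Owner owes $3980 (running OOP $5452.60). Plan pays $9950 − $3980 = $5970.
Claim 3 ($7625): deductible already satisfied, so owner's share is 40% × $7625 = $3050. That would push OOP to $8502.60, over the $7100 cap, so owner pays $7100 − $5452.60 = $1647.40. Insurer: $7625 − $1647.40 = $5977.60.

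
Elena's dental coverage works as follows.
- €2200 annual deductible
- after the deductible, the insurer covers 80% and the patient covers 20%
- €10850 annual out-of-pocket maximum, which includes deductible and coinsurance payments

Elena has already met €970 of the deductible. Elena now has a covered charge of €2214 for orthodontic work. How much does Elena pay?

€970 of the €2200 deductible is already met, leaving €1230.
After the €1230 deductible portion, €2214 − €1230 = €984 is subject to coinsurance.
20% of €984 = €196.80 falls to the patient.
Patient responsibility before any cap: €1230 + €196.80 = €1426.80.
Year-to-date out-of-pocket becomes €970 + €1426.80 = €2396.80, still under the €10850 maximum, so no cap applies.

€1426.80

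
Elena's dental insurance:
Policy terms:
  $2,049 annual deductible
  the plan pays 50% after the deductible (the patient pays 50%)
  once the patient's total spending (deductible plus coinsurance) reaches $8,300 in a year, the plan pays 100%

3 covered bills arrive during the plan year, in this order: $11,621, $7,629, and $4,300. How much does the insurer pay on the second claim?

$6,164

#1 ($11,621): $2,049 to deductible, leaving $9,572; patient's 50% is $4,786. Patient pays $6,835; OOP now $6,835. Insurer: $11,621 − $6,835 = $4,786.
#2 ($7,629): 50% coinsurance on $7,629 = $3,814.50. Adding that to $6,835 gives $10,649.50, past the $8,300 cap; patient pays only $8,300 − $6,835 = $1,465. Insurer: $7,629 − $1,465 = $6,164.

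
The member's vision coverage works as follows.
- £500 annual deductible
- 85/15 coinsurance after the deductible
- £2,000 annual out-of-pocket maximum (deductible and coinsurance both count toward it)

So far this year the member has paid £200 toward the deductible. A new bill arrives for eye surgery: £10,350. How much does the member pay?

Deductible still to meet: £500 − £200 = £300.
After the £300 deductible portion, £10,350 − £300 = £10,050 is subject to coinsurance.
15% of £10,050 = £1,507.50 falls to the member.
So the member owes £300 + £1,507.50 = £1,807.50 before any cap.
Year-to-date out-of-pocket would reach £200 + £1,807.50 = £2,007.50, above the £2,000 maximum, so the member pays only £2,000 − £200 = £1,800.

£1,800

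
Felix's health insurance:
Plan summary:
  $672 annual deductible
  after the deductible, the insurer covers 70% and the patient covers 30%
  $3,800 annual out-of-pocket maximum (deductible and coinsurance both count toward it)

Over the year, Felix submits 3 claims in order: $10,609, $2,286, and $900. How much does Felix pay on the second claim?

$146.90

Claim 1 — $10,609: $672 finishes the deductible; $9,937 goes to coinsurance; coinsurance $9,937 × 30% = $2,981.10. Patient owes $3,653.10 (running OOP $3,653.10).
Claim 2 — $2,286: deductible met; 30% of $2,286 = $685.80. OOP would hit $4,338.90 > $3,800, so the cap limits the patient to $3,800 − $3,653.10 = $146.90.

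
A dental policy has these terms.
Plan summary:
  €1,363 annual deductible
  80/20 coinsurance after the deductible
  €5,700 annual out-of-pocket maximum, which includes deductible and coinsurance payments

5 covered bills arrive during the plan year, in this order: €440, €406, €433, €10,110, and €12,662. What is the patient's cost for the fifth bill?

Claim 1 (€440): fully absorbed by the deductible. Cost to patient: €440. OOP to date €440.
Claim 2 (€406): all of it applies to the deductible. Cost to patient: €406. OOP to date €846.
Claim 3 (€433): entire amount goes to the deductible. Cost to patient: €433. OOP to date €1,279.
Claim 4 (€10,110): deductible takes €84, €10,026 remains; coinsurance €10,026 × 20% = €2,005.20. Cost to patient: €2,089.20. OOP to date €3,368.20.
Claim 5 (€12,662): deductible met; 20% of €12,662 = €2,532.40. Adding that to €3,368.20 gives €5,900.60, past the €5,700 cap; patient pays only €5,700 − €3,368.20 = €2,331.80.

€2,331.80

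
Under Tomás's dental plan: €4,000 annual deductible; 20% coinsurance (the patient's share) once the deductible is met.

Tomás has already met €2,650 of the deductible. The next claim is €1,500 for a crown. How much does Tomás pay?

€1,380

Remaining deductible: €4,000 − €2,650 = €1,350.
After the €1,350 deductible portion, €1,500 − €1,350 = €150 is subject to coinsurance.
Coinsurance: €150 × 20% = €30.
So the patient owes €1,350 + €30 = €1,380.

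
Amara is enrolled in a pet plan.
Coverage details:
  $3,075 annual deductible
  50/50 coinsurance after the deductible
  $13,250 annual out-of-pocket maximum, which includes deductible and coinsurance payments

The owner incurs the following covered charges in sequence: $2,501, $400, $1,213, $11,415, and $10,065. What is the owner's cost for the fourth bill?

$5,707.50

#1 ($2,501): all of it applies to the deductible. Cost to owner: $2,501. OOP to date $2,501.
#2 ($400): fully absorbed by the deductible. Owner owes $400 (running OOP $2,901).
#3 ($1,213): $174 finishes the deductible; $1,039 goes to coinsurance; 50% of $1,039 = $519.50. Owner owes $693.50 (running OOP $3,594.50).
#4 ($11,415): 50% coinsurance on $11,415 = $5,707.50. Owner pays $5,707.50; OOP now $9,302.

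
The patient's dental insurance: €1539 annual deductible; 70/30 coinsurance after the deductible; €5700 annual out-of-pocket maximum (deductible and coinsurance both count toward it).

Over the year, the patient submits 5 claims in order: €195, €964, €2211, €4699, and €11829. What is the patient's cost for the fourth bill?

Claim 1 — €195: all of it applies to the deductible. Patient pays €195; OOP now €195.
Claim 2 — €964: entire amount goes to the deductible. Patient owes €964 (running OOP €1159).
Claim 3 — €2211: deductible takes €380, €1831 remains; patient's 30% is €549.30. Cost to patient: €929.30. OOP to date €2088.30.
Claim 4 — €4699: deductible met; 30% of €4699 = €1409.70. Cost to patient: €1409.70. OOP to date €3498.

€1409.70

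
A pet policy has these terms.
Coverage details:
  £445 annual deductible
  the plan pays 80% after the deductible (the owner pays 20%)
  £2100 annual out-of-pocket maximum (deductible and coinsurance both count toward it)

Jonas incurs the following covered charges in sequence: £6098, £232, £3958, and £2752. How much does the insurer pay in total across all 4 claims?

£10940

Claim 1 — £6098: £445 to deductible, leaving £5653; owner's 20% is £1130.60. Owner pays £1575.60; OOP now £1575.60. Plan pays £6098 − £1575.60 = £4522.40.
Claim 2 — £232: deductible already satisfied, so owner's share is 20% × £232 = £46.40. Cost to owner: £46.40. OOP to date £1622. Insurer: £232 − £46.40 = £185.60.
Claim 3 — £3958: 20% coinsurance on £3958 = £791.60. That would push OOP to £2413.60, over the £2100 cap, so owner pays £2100 − £1622 = £478. Insurer: £3958 − £478 = £3480.
Claim 4 — £2752: deductible met; 20% of £2752 = £550.40. Adding that to £2100 gives £2650.40, past the £2100 cap; owner pays only £2100 − £2100 = £0. Insurer: £2752 − £0 = £2752.
Insurer total = bills − owner's total = £13040 − £2100 = £10940.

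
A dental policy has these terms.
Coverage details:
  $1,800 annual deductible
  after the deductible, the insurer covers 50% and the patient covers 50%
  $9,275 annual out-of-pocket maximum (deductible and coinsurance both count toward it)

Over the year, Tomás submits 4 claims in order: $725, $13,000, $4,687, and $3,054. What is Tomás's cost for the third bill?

$1,512.50

Claim 1 — $725: all of it applies to the deductible. Patient pays $725; OOP now $725.
Claim 2 — $13,000: $1,075 finishes the deductible; $11,925 goes to coinsurance; 50% of $11,925 = $5,962.50. Patient pays $7,037.50; OOP now $7,762.50.
Claim 3 — $4,687: deductible met; 50% of $4,687 = $2,343.50. That would push OOP to $10,106, over the $9,275 cap, so patient pays $9,275 − $7,762.50 = $1,512.50.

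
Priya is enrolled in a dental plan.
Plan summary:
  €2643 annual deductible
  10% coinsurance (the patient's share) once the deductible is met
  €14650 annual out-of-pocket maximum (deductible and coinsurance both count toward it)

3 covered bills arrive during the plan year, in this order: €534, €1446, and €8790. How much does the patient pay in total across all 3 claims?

Claim 1 (€534): fully absorbed by the deductible. Patient owes €534 (running OOP €534).
Claim 2 (€1446): all of it applies to the deductible. Cost to patient: €1446. OOP to date €1980.
Claim 3 (€8790): €663 finishes the deductible; €8127 goes to coinsurance; 10% of €8127 = €812.70. Patient pays €1475.70; OOP now €3455.70.
Total paid by the patient: €534 + €1446 + €1475.70 = €3455.70.

€3455.70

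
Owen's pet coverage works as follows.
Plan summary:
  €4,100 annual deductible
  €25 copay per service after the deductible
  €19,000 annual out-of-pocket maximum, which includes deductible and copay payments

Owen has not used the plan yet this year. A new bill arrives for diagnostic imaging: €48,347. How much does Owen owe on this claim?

The full €4,100 deductible is still open; €4,100 of this bill applies to it.
That leaves €48,347 − €4,100 = €44,247 for the copay.
Copay on this service: €25.
So the owner owes €4,100 + €25 = €4,125 before any cap.
Year-to-date out-of-pocket becomes €0 + €4,125 = €4,125, still under the €19,000 maximum, so no cap applies.

€4,125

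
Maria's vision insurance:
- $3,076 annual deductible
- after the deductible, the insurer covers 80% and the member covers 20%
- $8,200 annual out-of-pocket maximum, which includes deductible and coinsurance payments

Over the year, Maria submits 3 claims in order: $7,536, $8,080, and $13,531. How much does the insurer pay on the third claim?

Claim 1 — $7,536: $3,076 finishes the deductible; $4,460 goes to coinsurance; member's 20% is $892. Cost to member: $3,968. OOP to date $3,968. Insurer: $7,536 − $3,968 = $3,568.
Claim 2 — $8,080: deductible met; 20% of $8,080 = $1,616. Member owes $1,616 (running OOP $5,584). Plan pays $8,080 − $1,616 = $6,464.
Claim 3 — $13,531: deductible already satisfied, so member's share is 20% × $13,531 = $2,706.20. That would push OOP to $8,290.20, over the $8,200 cap, so member pays $8,200 − $5,584 = $2,616. Plan pays $13,531 − $2,616 = $10,915.

$10,915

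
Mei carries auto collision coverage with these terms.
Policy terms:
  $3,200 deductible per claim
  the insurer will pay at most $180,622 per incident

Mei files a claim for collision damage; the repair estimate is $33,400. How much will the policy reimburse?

$30,200

Subtract the deductible: $33,400 − $3,200 = $30,200.
$30,200 is within the $180,622 limit, so the insurer pays $30,200.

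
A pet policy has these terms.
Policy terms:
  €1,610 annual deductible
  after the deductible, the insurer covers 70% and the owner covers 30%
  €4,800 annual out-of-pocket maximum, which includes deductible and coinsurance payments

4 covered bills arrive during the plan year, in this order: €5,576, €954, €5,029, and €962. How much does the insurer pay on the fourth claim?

€756.70

Bill 1, €5,576: deductible takes €1,610, €3,966 remains; 30% of €3,966 = €1,189.80. Owner owes €2,799.80 (running OOP €2,799.80). Plan pays €5,576 − €2,799.80 = €2,776.20.
Bill 2, €954: 30% coinsurance on €954 = €286.20. Owner pays €286.20; OOP now €3,086. Plan pays €954 − €286.20 = €667.80.
Bill 3, €5,029: deductible met; 30% of €5,029 = €1,508.70. Cost to owner: €1,508.70. OOP to date €4,594.70. Plan pays €5,029 − €1,508.70 = €3,520.30.
Bill 4, €962: deductible met; 30% of €962 = €288.60. Adding that to €4,594.70 gives €4,883.30, past the €4,800 cap; owner pays only €4,800 − €4,594.70 = €205.30. Insurer: €962 − €205.30 = €756.70.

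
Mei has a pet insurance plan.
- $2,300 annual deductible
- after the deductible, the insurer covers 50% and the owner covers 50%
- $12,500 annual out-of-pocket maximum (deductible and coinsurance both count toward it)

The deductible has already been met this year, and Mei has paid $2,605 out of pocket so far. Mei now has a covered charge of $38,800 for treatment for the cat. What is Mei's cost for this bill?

$9,895

With the deductible met, the entire $38,800 is subject to coinsurance.
50% of $38,800 = $19,400 falls to the owner.
Adding $19,400 to the $2,605 already spent would give $22,005, which exceeds the $12,500 cap; the owner pays just $12,500 − $2,605 = $9,895.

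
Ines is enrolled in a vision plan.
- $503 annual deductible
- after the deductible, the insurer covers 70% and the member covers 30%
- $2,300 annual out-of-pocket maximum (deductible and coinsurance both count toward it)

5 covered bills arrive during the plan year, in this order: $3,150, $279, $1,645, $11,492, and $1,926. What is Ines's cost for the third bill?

$493.50

Bill 1, $3,150: $503 to deductible, leaving $2,647; 30% of $2,647 = $794.10. Member owes $1,297.10 (running OOP $1,297.10).
Bill 2, $279: deductible met; 30% of $279 = $83.70. Cost to member: $83.70. OOP to date $1,380.80.
Bill 3, $1,645: deductible met; 30% of $1,645 = $493.50. Member pays $493.50; OOP now $1,874.30.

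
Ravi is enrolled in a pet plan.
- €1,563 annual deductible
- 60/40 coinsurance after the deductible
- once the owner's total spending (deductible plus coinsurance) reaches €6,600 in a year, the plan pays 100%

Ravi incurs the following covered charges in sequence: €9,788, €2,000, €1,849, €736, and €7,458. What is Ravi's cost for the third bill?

€739.60

#1 (€9,788): €1,563 to deductible, leaving €8,225; coinsurance €8,225 × 40% = €3,290. Owner owes €4,853 (running OOP €4,853).
#2 (€2,000): deductible already satisfied, so owner's share is 40% × €2,000 = €800. Owner pays €800; OOP now €5,653.
#3 (€1,849): deductible already satisfied, so owner's share is 40% × €1,849 = €739.60. Cost to owner: €739.60. OOP to date €6,392.60.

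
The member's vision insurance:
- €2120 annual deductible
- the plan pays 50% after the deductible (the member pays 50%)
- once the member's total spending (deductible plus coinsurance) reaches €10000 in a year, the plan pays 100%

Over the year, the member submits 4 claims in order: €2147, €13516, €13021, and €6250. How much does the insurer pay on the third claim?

Claim 1 — €2147: €2120 finishes the deductible; €27 goes to coinsurance; 50% of €27 = €13.50. Member owes €2133.50 (running OOP €2133.50). Plan pays €2147 − €2133.50 = €13.50.
Claim 2 — €13516: deductible already satisfied, so member's share is 50% × €13516 = €6758. Member pays €6758; OOP now €8891.50. Plan pays €13516 − €6758 = €6758.
Claim 3 — €13021: 50% coinsurance on €13021 = €6510.50. OOP would hit €15402 > €10000, so the cap limits the member to €10000 − €8891.50 = €1108.50. Insurer: €13021 − €1108.50 = €11912.50.

€11912.50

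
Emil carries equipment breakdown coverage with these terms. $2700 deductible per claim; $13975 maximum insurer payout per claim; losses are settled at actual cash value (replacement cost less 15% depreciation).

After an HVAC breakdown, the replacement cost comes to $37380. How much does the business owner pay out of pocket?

Depreciate 15%: the covered value is $37380 × 0.85 = $31773.
Subtract the deductible: $31773 − $2700 = $29073.
Since $29073 > $13975, the payout is capped at $13975.
Business owner's share is the uncovered remainder: $37380 − $13975 = $23405.

$23405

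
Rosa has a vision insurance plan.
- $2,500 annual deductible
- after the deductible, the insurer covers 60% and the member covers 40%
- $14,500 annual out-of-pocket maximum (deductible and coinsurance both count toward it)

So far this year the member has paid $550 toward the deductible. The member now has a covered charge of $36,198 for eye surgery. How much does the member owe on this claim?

Remaining deductible: $2,500 − $550 = $1,950.
The remaining $34,248 (= $36,198 − $1,950) moves to coinsurance.
Member's 40% share of $34,248 is $13,699.20.
That puts the member's cost at $1,950 + $13,699.20 = $15,649.20 before any cap.
Year-to-date out-of-pocket would reach $550 + $15,649.20 = $16,199.20, above the $14,500 maximum, so the member pays only $14,500 − $550 = $13,950.

$13,950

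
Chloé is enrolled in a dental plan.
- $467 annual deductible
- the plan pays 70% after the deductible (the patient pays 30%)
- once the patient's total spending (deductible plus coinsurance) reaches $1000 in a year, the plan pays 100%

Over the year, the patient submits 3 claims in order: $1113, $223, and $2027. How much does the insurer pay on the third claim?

Bill 1, $1113: deductible takes $467, $646 remains; coinsurance $646 × 30% = $193.80. Cost to patient: $660.80. OOP to date $660.80. Insurer: $1113 − $660.80 = $452.20.
Bill 2, $223: deductible met; 30% of $223 = $66.90. Cost to patient: $66.90. OOP to date $727.70. Plan pays $223 − $66.90 = $156.10.
Bill 3, $2027: deductible met; 30% of $2027 = $608.10. That would push OOP to $1335.80, over the $1000 cap, so patient pays $1000 − $727.70 = $272.30. Plan pays $2027 − $272.30 = $1754.70.

$1754.70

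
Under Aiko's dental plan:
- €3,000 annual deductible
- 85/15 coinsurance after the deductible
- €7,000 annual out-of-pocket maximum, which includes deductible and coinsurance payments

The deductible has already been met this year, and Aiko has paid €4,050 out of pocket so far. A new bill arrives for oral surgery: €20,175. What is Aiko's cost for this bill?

The deductible is already satisfied, so the full bill goes to coinsurance.
Coinsurance: €20,175 × 15% = €3,026.25.
That would bring total out-of-pocket to €7,076.25, past the €7,000 cap. The patient is capped at €7,000 − €4,050 = €2,950 on this claim.

€2,950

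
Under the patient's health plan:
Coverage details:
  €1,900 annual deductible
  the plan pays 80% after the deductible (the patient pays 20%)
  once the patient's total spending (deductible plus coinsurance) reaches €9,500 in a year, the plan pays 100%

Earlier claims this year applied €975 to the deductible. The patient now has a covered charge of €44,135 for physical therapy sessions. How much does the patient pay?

€975 of the €1,900 deductible is already met, leaving €925.
The remaining €43,210 (= €44,135 − €925) moves to coinsurance.
Patient's 20% share of €43,210 is €8,642.
Patient responsibility before any cap: €925 + €8,642 = €9,567.
Adding €9,567 to the €975 already spent would give €10,542, which exceeds the €9,500 cap; the patient pays just €9,500 − €975 = €8,525.

€8,525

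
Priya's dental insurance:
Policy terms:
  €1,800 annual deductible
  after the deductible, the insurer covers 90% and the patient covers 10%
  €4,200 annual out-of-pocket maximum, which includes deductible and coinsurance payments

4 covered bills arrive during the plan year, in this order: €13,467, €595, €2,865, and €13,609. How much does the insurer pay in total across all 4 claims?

€26,336

#1 (€13,467): deductible takes €1,800, €11,667 remains; coinsurance €11,667 × 10% = €1,166.70. Patient owes €2,966.70 (running OOP €2,966.70). Insurer: €13,467 − €2,966.70 = €10,500.30.
#2 (€595): 10% coinsurance on €595 = €59.50. Patient owes €59.50 (running OOP €3,026.20). Insurer: €595 − €59.50 = €535.50.
#3 (€2,865): deductible already satisfied, so patient's share is 10% × €2,865 = €286.50. Patient pays €286.50; OOP now €3,312.70. Plan pays €2,865 − €286.50 = €2,578.50.
#4 (€13,609): deductible already satisfied, so patient's share is 10% × €13,609 = €1,360.90. OOP would hit €4,673.60 > €4,200, so the cap limits the patient to €4,200 − €3,312.70 = €887.30. Insurer: €13,609 − €887.30 = €12,721.70.
Insurer total: €10,500.30 + €535.50 + €2,578.50 + €12,721.70 = €26,336.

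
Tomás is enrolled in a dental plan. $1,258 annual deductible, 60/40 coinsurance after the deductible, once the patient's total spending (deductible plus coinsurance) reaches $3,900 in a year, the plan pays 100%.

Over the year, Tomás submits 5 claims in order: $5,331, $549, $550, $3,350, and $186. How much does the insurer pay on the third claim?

Claim 1 — $5,331: $1,258 to deductible, leaving $4,073; coinsurance $4,073 × 40% = $1,629.20. Patient pays $2,887.20; OOP now $2,887.20. Plan pays $5,331 − $2,887.20 = $2,443.80.
Claim 2 — $549: 40% coinsurance on $549 = $219.60. Patient owes $219.60 (running OOP $3,106.80). Insurer: $549 − $219.60 = $329.40.
Claim 3 — $550: deductible already satisfied, so patient's share is 40% × $550 = $220. Patient pays $220; OOP now $3,326.80. Plan pays $550 − $220 = $330.

$330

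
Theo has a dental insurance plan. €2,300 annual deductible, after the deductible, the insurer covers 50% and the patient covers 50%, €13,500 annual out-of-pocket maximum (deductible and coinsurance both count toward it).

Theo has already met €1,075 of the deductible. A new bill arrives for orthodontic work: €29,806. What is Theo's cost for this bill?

€12,425

Deductible still to meet: €2,300 − €1,075 = €1,225.
That leaves €29,806 − €1,225 = €28,581 for coinsurance.
Patient's 50% share of €28,581 is €14,290.50.
Patient responsibility before any cap: €1,225 + €14,290.50 = €15,515.50.
That would bring total out-of-pocket to €16,590.50, past the €13,500 cap. The patient is capped at €13,500 − €1,075 = €12,425 on this claim.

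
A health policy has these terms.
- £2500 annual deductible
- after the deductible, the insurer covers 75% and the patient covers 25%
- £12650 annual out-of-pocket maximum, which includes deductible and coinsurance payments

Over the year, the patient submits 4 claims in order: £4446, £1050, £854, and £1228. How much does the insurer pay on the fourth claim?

Claim 1 (£4446): £2500 finishes the deductible; £1946 goes to coinsurance; 25% of £1946 = £486.50. Patient owes £2986.50 (running OOP £2986.50). Plan pays £4446 − £2986.50 = £1459.50.
Claim 2 (£1050): deductible already satisfied, so patient's share is 25% × £1050 = £262.50. Patient pays £262.50; OOP now £3249. Insurer: £1050 − £262.50 = £787.50.
Claim 3 (£854): deductible already satisfied, so patient's share is 25% × £854 = £213.50. Cost to patient: £213.50. OOP to date £3462.50. Plan pays £854 − £213.50 = £640.50.
Claim 4 (£1228): deductible already satisfied, so patient's share is 25% × £1228 = £307. Patient pays £307; OOP now £3769.50. Plan pays £1228 − £307 = £921.

£921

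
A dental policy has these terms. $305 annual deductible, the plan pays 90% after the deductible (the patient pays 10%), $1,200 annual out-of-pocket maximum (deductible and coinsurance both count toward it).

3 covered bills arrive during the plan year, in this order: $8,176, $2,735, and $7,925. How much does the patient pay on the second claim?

Claim 1 ($8,176): deductible takes $305, $7,871 remains; 10% of $7,871 = $787.10. Cost to patient: $1,092.10. OOP to date $1,092.10.
Claim 2 ($2,735): deductible already satisfied, so patient's share is 10% × $2,735 = $273.50. That would push OOP to $1,365.60, over the $1,200 cap, so patient pays $1,200 − $1,092.10 = $107.90.

$107.90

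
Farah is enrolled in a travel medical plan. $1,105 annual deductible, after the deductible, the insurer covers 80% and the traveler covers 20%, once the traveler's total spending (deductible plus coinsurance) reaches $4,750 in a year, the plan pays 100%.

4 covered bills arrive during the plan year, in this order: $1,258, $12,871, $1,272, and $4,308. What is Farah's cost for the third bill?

Bill 1, $1,258: $1,105 finishes the deductible; $153 goes to coinsurance; traveler's 20% is $30.60. Traveler pays $1,135.60; OOP now $1,135.60.
Bill 2, $12,871: 20% coinsurance on $12,871 = $2,574.20. Traveler pays $2,574.20; OOP now $3,709.80.
Bill 3, $1,272: deductible already satisfied, so traveler's share is 20% × $1,272 = $254.40. Cost to traveler: $254.40. OOP to date $3,964.20.

$254.40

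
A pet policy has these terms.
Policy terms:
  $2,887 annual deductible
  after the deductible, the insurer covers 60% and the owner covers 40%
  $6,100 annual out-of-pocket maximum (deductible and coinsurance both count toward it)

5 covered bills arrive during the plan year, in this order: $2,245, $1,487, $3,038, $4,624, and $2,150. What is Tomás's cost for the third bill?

Claim 1 — $2,245: all of it applies to the deductible. Owner pays $2,245; OOP now $2,245.
Claim 2 — $1,487: deductible takes $642, $845 remains; coinsurance $845 × 40% = $338. Owner pays $980; OOP now $3,225.
Claim 3 — $3,038: deductible already satisfied, so owner's share is 40% × $3,038 = $1,215.20. Owner pays $1,215.20; OOP now $4,440.20.

$1,215.20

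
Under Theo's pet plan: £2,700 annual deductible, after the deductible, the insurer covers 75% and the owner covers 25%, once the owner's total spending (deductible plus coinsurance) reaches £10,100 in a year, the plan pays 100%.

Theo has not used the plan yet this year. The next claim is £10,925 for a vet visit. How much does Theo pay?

Nothing has been paid toward the £2,700 deductible, so the first £2,700 of this charge is applied there.
The remaining £8,225 (= £10,925 − £2,700) moves to coinsurance.
25% of £8,225 = £2,056.25 falls to the owner.
Owner responsibility before any cap: £2,700 + £2,056.25 = £4,756.25.
Total out-of-pocket so far would be £0 + £4,756.25 = £4,756.25, below the £10,100 cap — no reduction.

£4,756.25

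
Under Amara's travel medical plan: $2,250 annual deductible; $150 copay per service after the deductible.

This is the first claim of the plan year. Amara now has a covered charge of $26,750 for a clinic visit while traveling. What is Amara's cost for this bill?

$2,400

The full $2,250 deductible is still open; $2,250 of this bill applies to it.
That leaves $26,750 − $2,250 = $24,500 for the copay.
Copay on this service: $150.
So the traveler owes $2,250 + $150 = $2,400.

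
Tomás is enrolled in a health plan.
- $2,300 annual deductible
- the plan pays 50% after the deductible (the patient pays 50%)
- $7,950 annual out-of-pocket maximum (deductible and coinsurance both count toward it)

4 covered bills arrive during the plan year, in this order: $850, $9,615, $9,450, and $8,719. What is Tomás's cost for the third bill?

$1,567.50

Bill 1, $850: all of it applies to the deductible. Patient pays $850; OOP now $850.
Bill 2, $9,615: $1,450 to deductible, leaving $8,165; patient's 50% is $4,082.50. Cost to patient: $5,532.50. OOP to date $6,382.50.
Bill 3, $9,450: deductible already satisfied, so patient's share is 50% × $9,450 = $4,725. That would push OOP to $11,107.50, over the $7,950 cap, so patient pays $7,950 − $6,382.50 = $1,567.50.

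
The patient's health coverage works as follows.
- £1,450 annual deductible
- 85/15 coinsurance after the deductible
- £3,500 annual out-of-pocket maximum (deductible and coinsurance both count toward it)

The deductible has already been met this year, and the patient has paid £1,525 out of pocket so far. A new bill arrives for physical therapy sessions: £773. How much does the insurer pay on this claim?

£657.05

The deductible is already satisfied, so the full bill goes to coinsurance.
Patient's 15% share of £773 is £115.95.
Year-to-date out-of-pocket becomes £1,525 + £115.95 = £1,640.95, still under the £3,500 maximum, so no cap applies.
Insurer pays the balance: £773 − £115.95 = £657.05.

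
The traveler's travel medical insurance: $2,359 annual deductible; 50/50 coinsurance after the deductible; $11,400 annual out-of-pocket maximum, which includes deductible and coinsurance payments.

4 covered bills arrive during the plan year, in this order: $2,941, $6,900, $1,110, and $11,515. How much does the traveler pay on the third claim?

$555

Claim 1 ($2,941): deductible takes $2,359, $582 remains; coinsurance $582 × 50% = $291. Traveler pays $2,650; OOP now $2,650.
Claim 2 ($6,900): deductible met; 50% of $6,900 = $3,450. Cost to traveler: $3,450. OOP to date $6,100.
Claim 3 ($1,110): 50% coinsurance on $1,110 = $555. Cost to traveler: $555. OOP to date $6,655.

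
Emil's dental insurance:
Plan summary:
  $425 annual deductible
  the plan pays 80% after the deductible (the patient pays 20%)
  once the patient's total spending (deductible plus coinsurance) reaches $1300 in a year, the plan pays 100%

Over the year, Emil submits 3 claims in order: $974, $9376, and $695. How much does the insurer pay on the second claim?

Bill 1, $974: $425 finishes the deductible; $549 goes to coinsurance; patient's 20% is $109.80. Patient owes $534.80 (running OOP $534.80). Insurer: $974 − $534.80 = $439.20.
Bill 2, $9376: deductible met; 20% of $9376 = $1875.20. OOP would hit $2410 > $1300, so the cap limits the patient to $1300 − $534.80 = $765.20. Insurer: $9376 − $765.20 = $8610.80.

$8610.80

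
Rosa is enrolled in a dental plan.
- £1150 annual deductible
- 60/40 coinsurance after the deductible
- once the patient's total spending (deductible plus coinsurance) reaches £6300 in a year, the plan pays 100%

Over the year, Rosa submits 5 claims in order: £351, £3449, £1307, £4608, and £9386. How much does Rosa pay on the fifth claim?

Bill 1, £351: all of it applies to the deductible. Cost to patient: £351. OOP to date £351.
Bill 2, £3449: £799 finishes the deductible; £2650 goes to coinsurance; coinsurance £2650 × 40% = £1060. Cost to patient: £1859. OOP to date £2210.
Bill 3, £1307: 40% coinsurance on £1307 = £522.80. Patient pays £522.80; OOP now £2732.80.
Bill 4, £4608: 40% coinsurance on £4608 = £1843.20. Cost to patient: £1843.20. OOP to date £4576.
Bill 5, £9386: 40% coinsurance on £9386 = £3754.40. OOP would hit £8330.40 > £6300, so the cap limits the patient to £6300 − £4576 = £1724.

£1724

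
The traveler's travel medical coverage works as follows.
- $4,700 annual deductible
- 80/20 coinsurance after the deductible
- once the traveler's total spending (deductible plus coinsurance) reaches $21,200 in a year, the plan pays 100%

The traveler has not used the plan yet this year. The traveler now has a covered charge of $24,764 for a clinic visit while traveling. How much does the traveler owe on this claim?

Deductible not yet touched, so the first $4,700 of the bill goes to the deductible.
That leaves $24,764 − $4,700 = $20,064 for coinsurance.
Traveler's 20% share of $20,064 is $4,012.80.
Traveler responsibility before any cap: $4,700 + $4,012.80 = $8,712.80.
Cumulative spending $0 + $8,712.80 = $8,712.80 stays under the $21,200 maximum.

$8,712.80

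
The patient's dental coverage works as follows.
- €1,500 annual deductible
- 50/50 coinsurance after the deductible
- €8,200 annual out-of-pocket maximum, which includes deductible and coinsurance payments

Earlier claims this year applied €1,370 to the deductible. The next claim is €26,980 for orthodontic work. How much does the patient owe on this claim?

€1,370 of the €1,500 deductible is already met, leaving €130.
That leaves €26,980 − €130 = €26,850 for coinsurance.
Patient's 50% share of €26,850 is €13,425.
That puts the patient's cost at €130 + €13,425 = €13,555 before any cap.
Adding €13,555 to the €1,370 already spent would give €14,925, which exceeds the €8,200 cap; the patient pays just €8,200 − €1,370 = €6,830.

€6,830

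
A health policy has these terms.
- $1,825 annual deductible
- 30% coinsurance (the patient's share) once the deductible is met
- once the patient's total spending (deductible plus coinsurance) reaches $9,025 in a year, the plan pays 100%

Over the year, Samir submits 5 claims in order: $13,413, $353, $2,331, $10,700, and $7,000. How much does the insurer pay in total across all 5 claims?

Bill 1, $13,413: $1,825 to deductible, leaving $11,588; 30% of $11,588 = $3,476.40. Cost to patient: $5,301.40. OOP to date $5,301.40. Insurer: $13,413 − $5,301.40 = $8,111.60.
Bill 2, $353: 30% coinsurance on $353 = $105.90. Patient pays $105.90; OOP now $5,407.30. Plan pays $353 − $105.90 = $247.10.
Bill 3, $2,331: 30% coinsurance on $2,331 = $699.30. Cost to patient: $699.30. OOP to date $6,106.60. Insurer: $2,331 − $699.30 = $1,631.70.
Bill 4, $10,700: deductible met; 30% of $10,700 = $3,210. OOP would hit $9,316.60 > $9,025, so the cap limits the patient to $9,025 − $6,106.60 = $2,918.40. Insurer: $10,700 − $2,918.40 = $7,781.60.
Bill 5, $7,000: deductible met; 30% of $7,000 = $2,100. Adding that to $9,025 gives $11,125, past the $9,025 cap; patient pays only $9,025 − $9,025 = $0. Plan pays $7,000 − $0 = $7,000.
Insurer total = bills − patient's total = $33,797 − $9,025 = $24,772.

$24,772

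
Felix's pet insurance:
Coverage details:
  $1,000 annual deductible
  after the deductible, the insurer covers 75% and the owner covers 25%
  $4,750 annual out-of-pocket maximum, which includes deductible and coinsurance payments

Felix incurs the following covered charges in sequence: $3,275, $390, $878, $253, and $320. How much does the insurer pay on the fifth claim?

Claim 1 ($3,275): $1,000 finishes the deductible; $2,275 goes to coinsurance; 25% of $2,275 = $568.75. Cost to owner: $1,568.75. OOP to date $1,568.75. Plan pays $3,275 − $1,568.75 = $1,706.25.
Claim 2 ($390): deductible already satisfied, so owner's share is 25% × $390 = $97.50. Cost to owner: $97.50. OOP to date $1,666.25. Insurer: $390 − $97.50 = $292.50.
Claim 3 ($878): 25% coinsurance on $878 = $219.50. Owner pays $219.50; OOP now $1,885.75. Plan pays $878 − $219.50 = $658.50.
Claim 4 ($253): deductible already satisfied, so owner's share is 25% × $253 = $63.25. Cost to owner: $63.25. OOP to date $1,949. Plan pays $253 − $63.25 = $189.75.
Claim 5 ($320): deductible already satisfied, so owner's share is 25% × $320 = $80. Owner owes $80 (running OOP $2,029). Insurer: $320 − $80 = $240.

$240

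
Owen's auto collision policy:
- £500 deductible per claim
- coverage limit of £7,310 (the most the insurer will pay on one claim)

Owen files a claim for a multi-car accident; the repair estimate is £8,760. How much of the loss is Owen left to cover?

After the deductible, £8,760 − £500 = £8,260 remains.
The £7,310 per-incident cap binds; insurer pays £7,310.
The driver bears the rest of the original loss: £8,760 − £7,310 = £1,450.

£1,450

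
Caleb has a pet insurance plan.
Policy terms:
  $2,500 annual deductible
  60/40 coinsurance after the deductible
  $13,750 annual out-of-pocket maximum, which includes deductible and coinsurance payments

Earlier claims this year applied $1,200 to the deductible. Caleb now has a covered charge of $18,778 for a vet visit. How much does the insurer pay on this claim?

$10,486.80

Remaining deductible: $2,500 − $1,200 = $1,300.
That leaves $18,778 − $1,300 = $17,478 for coinsurance.
Owner's 40% share of $17,478 is $6,991.20.
Owner responsibility before any cap: $1,300 + $6,991.20 = $8,291.20.
Year-to-date out-of-pocket becomes $1,200 + $8,291.20 = $9,491.20, still under the $13,750 maximum, so no cap applies.
Insurer pays the balance: $18,778 − $8,291.20 = $10,486.80.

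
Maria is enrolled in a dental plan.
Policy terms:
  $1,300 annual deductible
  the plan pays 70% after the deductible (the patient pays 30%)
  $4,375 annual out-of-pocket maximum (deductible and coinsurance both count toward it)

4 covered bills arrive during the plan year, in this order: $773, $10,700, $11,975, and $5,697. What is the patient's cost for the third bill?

$23.10

Claim 1 ($773): entire amount goes to the deductible. Patient pays $773; OOP now $773.
Claim 2 ($10,700): $527 finishes the deductible; $10,173 goes to coinsurance; 30% of $10,173 = $3,051.90. Patient pays $3,578.90; OOP now $4,351.90.
Claim 3 ($11,975): deductible already satisfied, so patient's share is 30% × $11,975 = $3,592.50. That would push OOP to $7,944.40, over the $4,375 cap, so patient pays $4,375 − $4,351.90 = $23.10.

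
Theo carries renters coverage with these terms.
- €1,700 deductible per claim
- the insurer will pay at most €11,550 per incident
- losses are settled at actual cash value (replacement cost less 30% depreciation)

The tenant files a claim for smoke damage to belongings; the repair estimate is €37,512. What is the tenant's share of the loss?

€25,962

Actual cash value after 30% depreciation: €37,512 × 70% = €26,258.40.
Less the €1,700 deductible: €26,258.40 − €1,700 = €24,558.40.
Since €24,558.40 > €11,550, the payout is capped at €11,550.
Out of pocket: €37,512 − €11,550 = €25,962.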